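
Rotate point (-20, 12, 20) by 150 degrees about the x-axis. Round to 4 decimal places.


x' = -20
y' = 12*cos(150) - 20*sin(150) = -20.3923
z' = 12*sin(150) + 20*cos(150) = -11.3205

(-20, -20.3923, -11.3205)


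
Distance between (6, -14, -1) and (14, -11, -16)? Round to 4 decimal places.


d = sqrt((14-6)^2 + (-11--14)^2 + (-16--1)^2) = 17.2627

17.2627


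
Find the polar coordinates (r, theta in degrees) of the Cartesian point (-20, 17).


r = sqrt((-20)^2 + 17^2) = 26.2488
theta = atan2(17, -20) = 139.6355 degrees

r = 26.2488, theta = 139.6355 degrees


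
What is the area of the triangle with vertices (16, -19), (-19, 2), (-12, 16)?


Area = |x1(y2-y3) + x2(y3-y1) + x3(y1-y2)| / 2
= |16*(2-16) + -19*(16--19) + -12*(-19-2)| / 2
= 318.5

318.5


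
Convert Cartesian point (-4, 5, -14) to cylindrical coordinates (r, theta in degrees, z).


r = sqrt((-4)^2 + 5^2) = 6.4031
theta = atan2(5, -4) = 128.6598 deg
z = -14

r = 6.4031, theta = 128.6598 deg, z = -14


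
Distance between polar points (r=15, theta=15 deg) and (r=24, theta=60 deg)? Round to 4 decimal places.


d = sqrt(r1^2 + r2^2 - 2*r1*r2*cos(t2-t1))
d = sqrt(15^2 + 24^2 - 2*15*24*cos(60-15)) = 17.0846

17.0846


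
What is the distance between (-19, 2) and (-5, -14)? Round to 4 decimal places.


d = sqrt((-5--19)^2 + (-14-2)^2) = 21.2603

21.2603


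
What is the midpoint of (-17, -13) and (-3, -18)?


Midpoint = ((-17+-3)/2, (-13+-18)/2) = (-10, -15.5)

(-10, -15.5)


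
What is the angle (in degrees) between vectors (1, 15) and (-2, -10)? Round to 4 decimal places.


dot = 1*-2 + 15*-10 = -152
|u| = 15.0333, |v| = 10.198
cos(angle) = -0.9915
angle = 172.5041 degrees

172.5041 degrees


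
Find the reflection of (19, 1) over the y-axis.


Reflection across y-axis: (x, y) -> (-x, y)
(19, 1) -> (-19, 1)

(-19, 1)


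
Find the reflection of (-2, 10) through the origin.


Reflection through origin: (x, y) -> (-x, -y)
(-2, 10) -> (2, -10)

(2, -10)


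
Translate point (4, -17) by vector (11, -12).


Translation: (x+dx, y+dy) = (4+11, -17+-12) = (15, -29)

(15, -29)


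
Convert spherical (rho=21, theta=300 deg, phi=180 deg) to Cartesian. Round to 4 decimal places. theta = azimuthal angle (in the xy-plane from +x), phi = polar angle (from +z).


x = 21 * sin(180) * cos(300) = 0
y = 21 * sin(180) * sin(300) = 0
z = 21 * cos(180) = -21

(0, 0, -21)


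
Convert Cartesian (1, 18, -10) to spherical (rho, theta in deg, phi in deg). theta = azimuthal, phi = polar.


rho = sqrt(1^2 + 18^2 + (-10)^2) = 20.6155
theta = atan2(18, 1) = 86.8202 deg
phi = acos(-10/20.6155) = 119.0171 deg

rho = 20.6155, theta = 86.8202 deg, phi = 119.0171 deg


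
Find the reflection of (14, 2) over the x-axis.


Reflection across x-axis: (x, y) -> (x, -y)
(14, 2) -> (14, -2)

(14, -2)


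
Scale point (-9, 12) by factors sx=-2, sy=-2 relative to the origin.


Scaling: (x*sx, y*sy) = (-9*-2, 12*-2) = (18, -24)

(18, -24)


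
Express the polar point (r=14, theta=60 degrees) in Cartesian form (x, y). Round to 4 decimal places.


x = 14 * cos(60) = 7
y = 14 * sin(60) = 12.1244

(7, 12.1244)


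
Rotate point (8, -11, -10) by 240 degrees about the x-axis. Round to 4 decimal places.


x' = 8
y' = -11*cos(240) - -10*sin(240) = -3.1603
z' = -11*sin(240) + -10*cos(240) = 14.5263

(8, -3.1603, 14.5263)


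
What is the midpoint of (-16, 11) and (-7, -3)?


Midpoint = ((-16+-7)/2, (11+-3)/2) = (-11.5, 4)

(-11.5, 4)


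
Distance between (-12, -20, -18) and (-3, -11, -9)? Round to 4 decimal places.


d = sqrt((-3--12)^2 + (-11--20)^2 + (-9--18)^2) = 15.5885

15.5885


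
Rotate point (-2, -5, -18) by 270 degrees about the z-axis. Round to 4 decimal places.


x' = -2*cos(270) - -5*sin(270) = -5
y' = -2*sin(270) + -5*cos(270) = 2
z' = -18

(-5, 2, -18)


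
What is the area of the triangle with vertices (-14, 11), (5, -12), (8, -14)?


Area = |x1(y2-y3) + x2(y3-y1) + x3(y1-y2)| / 2
= |-14*(-12--14) + 5*(-14-11) + 8*(11--12)| / 2
= 15.5

15.5


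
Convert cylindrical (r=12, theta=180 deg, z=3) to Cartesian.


x = 12 * cos(180) = -12
y = 12 * sin(180) = 0
z = 3

(-12, 0, 3)


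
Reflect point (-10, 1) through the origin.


Reflection through origin: (x, y) -> (-x, -y)
(-10, 1) -> (10, -1)

(10, -1)


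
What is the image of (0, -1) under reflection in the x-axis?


Reflection across x-axis: (x, y) -> (x, -y)
(0, -1) -> (0, 1)

(0, 1)


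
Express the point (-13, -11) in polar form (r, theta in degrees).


r = sqrt((-13)^2 + (-11)^2) = 17.0294
theta = atan2(-11, -13) = 220.2364 degrees

r = 17.0294, theta = 220.2364 degrees


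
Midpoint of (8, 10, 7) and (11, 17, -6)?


Midpoint = ((8+11)/2, (10+17)/2, (7+-6)/2) = (9.5, 13.5, 0.5)

(9.5, 13.5, 0.5)


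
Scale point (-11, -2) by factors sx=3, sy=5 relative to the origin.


Scaling: (x*sx, y*sy) = (-11*3, -2*5) = (-33, -10)

(-33, -10)


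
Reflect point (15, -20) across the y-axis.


Reflection across y-axis: (x, y) -> (-x, y)
(15, -20) -> (-15, -20)

(-15, -20)


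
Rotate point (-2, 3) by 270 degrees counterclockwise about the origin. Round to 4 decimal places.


x' = -2*cos(270) - 3*sin(270) = 3
y' = -2*sin(270) + 3*cos(270) = 2

(3, 2)


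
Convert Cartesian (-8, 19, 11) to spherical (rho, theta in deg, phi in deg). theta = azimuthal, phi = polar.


rho = sqrt((-8)^2 + 19^2 + 11^2) = 23.3666
theta = atan2(19, -8) = 112.8337 deg
phi = acos(11/23.3666) = 61.9166 deg

rho = 23.3666, theta = 112.8337 deg, phi = 61.9166 deg


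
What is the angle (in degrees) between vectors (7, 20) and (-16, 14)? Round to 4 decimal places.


dot = 7*-16 + 20*14 = 168
|u| = 21.1896, |v| = 21.2603
cos(angle) = 0.3729
angle = 68.1041 degrees

68.1041 degrees


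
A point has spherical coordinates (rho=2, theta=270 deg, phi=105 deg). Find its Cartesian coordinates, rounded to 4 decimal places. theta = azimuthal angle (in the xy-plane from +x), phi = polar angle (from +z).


x = 2 * sin(105) * cos(270) = 0
y = 2 * sin(105) * sin(270) = -1.9319
z = 2 * cos(105) = -0.5176

(0, -1.9319, -0.5176)


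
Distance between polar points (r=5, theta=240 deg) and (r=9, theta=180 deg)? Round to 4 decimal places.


d = sqrt(r1^2 + r2^2 - 2*r1*r2*cos(t2-t1))
d = sqrt(5^2 + 9^2 - 2*5*9*cos(180-240)) = 7.8102

7.8102


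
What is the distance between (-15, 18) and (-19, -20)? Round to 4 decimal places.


d = sqrt((-19--15)^2 + (-20-18)^2) = 38.2099

38.2099


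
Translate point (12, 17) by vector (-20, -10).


Translation: (x+dx, y+dy) = (12+-20, 17+-10) = (-8, 7)

(-8, 7)


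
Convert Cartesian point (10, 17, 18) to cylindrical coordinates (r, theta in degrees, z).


r = sqrt(10^2 + 17^2) = 19.7231
theta = atan2(17, 10) = 59.5345 deg
z = 18

r = 19.7231, theta = 59.5345 deg, z = 18


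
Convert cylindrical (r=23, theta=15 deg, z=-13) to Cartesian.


x = 23 * cos(15) = 22.2163
y = 23 * sin(15) = 5.9528
z = -13

(22.2163, 5.9528, -13)


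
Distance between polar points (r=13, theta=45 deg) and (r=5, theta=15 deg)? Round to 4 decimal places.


d = sqrt(r1^2 + r2^2 - 2*r1*r2*cos(t2-t1))
d = sqrt(13^2 + 5^2 - 2*13*5*cos(15-45)) = 9.0231

9.0231


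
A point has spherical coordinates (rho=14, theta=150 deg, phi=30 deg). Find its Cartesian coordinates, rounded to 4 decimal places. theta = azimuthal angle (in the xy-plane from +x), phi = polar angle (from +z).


x = 14 * sin(30) * cos(150) = -6.0622
y = 14 * sin(30) * sin(150) = 3.5
z = 14 * cos(30) = 12.1244

(-6.0622, 3.5, 12.1244)


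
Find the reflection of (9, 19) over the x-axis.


Reflection across x-axis: (x, y) -> (x, -y)
(9, 19) -> (9, -19)

(9, -19)


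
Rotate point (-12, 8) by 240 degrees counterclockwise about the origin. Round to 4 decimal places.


x' = -12*cos(240) - 8*sin(240) = 12.9282
y' = -12*sin(240) + 8*cos(240) = 6.3923

(12.9282, 6.3923)


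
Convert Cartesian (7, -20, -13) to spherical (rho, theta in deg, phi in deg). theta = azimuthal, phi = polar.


rho = sqrt(7^2 + (-20)^2 + (-13)^2) = 24.8596
theta = atan2(-20, 7) = 289.29 deg
phi = acos(-13/24.8596) = 121.5294 deg

rho = 24.8596, theta = 289.29 deg, phi = 121.5294 deg


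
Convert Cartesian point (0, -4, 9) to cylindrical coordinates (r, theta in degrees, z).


r = sqrt(0^2 + (-4)^2) = 4
theta = atan2(-4, 0) = 270 deg
z = 9

r = 4, theta = 270 deg, z = 9


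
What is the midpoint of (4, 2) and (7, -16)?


Midpoint = ((4+7)/2, (2+-16)/2) = (5.5, -7)

(5.5, -7)


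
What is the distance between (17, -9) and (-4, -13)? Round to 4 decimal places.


d = sqrt((-4-17)^2 + (-13--9)^2) = 21.3776

21.3776


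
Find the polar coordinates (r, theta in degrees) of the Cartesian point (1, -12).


r = sqrt(1^2 + (-12)^2) = 12.0416
theta = atan2(-12, 1) = 274.7636 degrees

r = 12.0416, theta = 274.7636 degrees


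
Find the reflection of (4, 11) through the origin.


Reflection through origin: (x, y) -> (-x, -y)
(4, 11) -> (-4, -11)

(-4, -11)


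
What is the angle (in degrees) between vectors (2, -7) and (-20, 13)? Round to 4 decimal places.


dot = 2*-20 + -7*13 = -131
|u| = 7.2801, |v| = 23.8537
cos(angle) = -0.7544
angle = 138.9693 degrees

138.9693 degrees


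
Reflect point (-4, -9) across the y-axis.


Reflection across y-axis: (x, y) -> (-x, y)
(-4, -9) -> (4, -9)

(4, -9)


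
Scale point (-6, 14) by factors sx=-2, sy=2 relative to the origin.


Scaling: (x*sx, y*sy) = (-6*-2, 14*2) = (12, 28)

(12, 28)


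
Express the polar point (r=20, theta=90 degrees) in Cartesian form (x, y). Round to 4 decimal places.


x = 20 * cos(90) = 0
y = 20 * sin(90) = 20

(0, 20)


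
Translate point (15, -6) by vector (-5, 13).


Translation: (x+dx, y+dy) = (15+-5, -6+13) = (10, 7)

(10, 7)


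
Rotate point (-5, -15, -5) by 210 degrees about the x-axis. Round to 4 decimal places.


x' = -5
y' = -15*cos(210) - -5*sin(210) = 10.4904
z' = -15*sin(210) + -5*cos(210) = 11.8301

(-5, 10.4904, 11.8301)


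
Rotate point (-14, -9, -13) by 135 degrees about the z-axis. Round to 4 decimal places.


x' = -14*cos(135) - -9*sin(135) = 16.2635
y' = -14*sin(135) + -9*cos(135) = -3.5355
z' = -13

(16.2635, -3.5355, -13)


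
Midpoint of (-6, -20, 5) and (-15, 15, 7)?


Midpoint = ((-6+-15)/2, (-20+15)/2, (5+7)/2) = (-10.5, -2.5, 6)

(-10.5, -2.5, 6)


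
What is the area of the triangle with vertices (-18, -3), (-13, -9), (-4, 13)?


Area = |x1(y2-y3) + x2(y3-y1) + x3(y1-y2)| / 2
= |-18*(-9-13) + -13*(13--3) + -4*(-3--9)| / 2
= 82

82


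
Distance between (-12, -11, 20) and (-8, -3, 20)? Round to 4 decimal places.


d = sqrt((-8--12)^2 + (-3--11)^2 + (20-20)^2) = 8.9443

8.9443


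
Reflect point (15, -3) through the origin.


Reflection through origin: (x, y) -> (-x, -y)
(15, -3) -> (-15, 3)

(-15, 3)


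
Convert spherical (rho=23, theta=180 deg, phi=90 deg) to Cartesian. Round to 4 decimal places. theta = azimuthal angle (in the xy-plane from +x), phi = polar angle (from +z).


x = 23 * sin(90) * cos(180) = -23
y = 23 * sin(90) * sin(180) = 0
z = 23 * cos(90) = 0

(-23, 0, 0)


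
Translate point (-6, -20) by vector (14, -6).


Translation: (x+dx, y+dy) = (-6+14, -20+-6) = (8, -26)

(8, -26)


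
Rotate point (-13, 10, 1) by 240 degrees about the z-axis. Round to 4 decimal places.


x' = -13*cos(240) - 10*sin(240) = 15.1603
y' = -13*sin(240) + 10*cos(240) = 6.2583
z' = 1

(15.1603, 6.2583, 1)


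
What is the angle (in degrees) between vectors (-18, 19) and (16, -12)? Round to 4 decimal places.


dot = -18*16 + 19*-12 = -516
|u| = 26.1725, |v| = 20
cos(angle) = -0.9858
angle = 170.3217 degrees

170.3217 degrees


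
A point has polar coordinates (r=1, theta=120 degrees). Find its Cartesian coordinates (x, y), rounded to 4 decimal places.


x = 1 * cos(120) = -0.5
y = 1 * sin(120) = 0.866

(-0.5, 0.866)


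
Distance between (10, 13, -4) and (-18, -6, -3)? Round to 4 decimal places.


d = sqrt((-18-10)^2 + (-6-13)^2 + (-3--4)^2) = 33.8526

33.8526


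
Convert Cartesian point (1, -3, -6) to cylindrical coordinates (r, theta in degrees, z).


r = sqrt(1^2 + (-3)^2) = 3.1623
theta = atan2(-3, 1) = 288.4349 deg
z = -6

r = 3.1623, theta = 288.4349 deg, z = -6


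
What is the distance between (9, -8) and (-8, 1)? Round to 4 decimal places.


d = sqrt((-8-9)^2 + (1--8)^2) = 19.2354

19.2354


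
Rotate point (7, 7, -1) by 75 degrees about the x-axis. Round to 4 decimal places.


x' = 7
y' = 7*cos(75) - -1*sin(75) = 2.7777
z' = 7*sin(75) + -1*cos(75) = 6.5027

(7, 2.7777, 6.5027)


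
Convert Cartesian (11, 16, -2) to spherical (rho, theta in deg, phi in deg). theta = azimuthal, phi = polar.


rho = sqrt(11^2 + 16^2 + (-2)^2) = 19.5192
theta = atan2(16, 11) = 55.4915 deg
phi = acos(-2/19.5192) = 95.881 deg

rho = 19.5192, theta = 55.4915 deg, phi = 95.881 deg


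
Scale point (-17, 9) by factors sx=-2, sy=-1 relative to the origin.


Scaling: (x*sx, y*sy) = (-17*-2, 9*-1) = (34, -9)

(34, -9)


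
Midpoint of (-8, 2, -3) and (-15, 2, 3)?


Midpoint = ((-8+-15)/2, (2+2)/2, (-3+3)/2) = (-11.5, 2, 0)

(-11.5, 2, 0)


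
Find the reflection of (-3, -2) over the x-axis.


Reflection across x-axis: (x, y) -> (x, -y)
(-3, -2) -> (-3, 2)

(-3, 2)


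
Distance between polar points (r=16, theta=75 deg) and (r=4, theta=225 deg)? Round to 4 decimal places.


d = sqrt(r1^2 + r2^2 - 2*r1*r2*cos(t2-t1))
d = sqrt(16^2 + 4^2 - 2*16*4*cos(225-75)) = 19.5666

19.5666


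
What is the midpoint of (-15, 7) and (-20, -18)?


Midpoint = ((-15+-20)/2, (7+-18)/2) = (-17.5, -5.5)

(-17.5, -5.5)


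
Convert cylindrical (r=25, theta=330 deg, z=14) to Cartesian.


x = 25 * cos(330) = 21.6506
y = 25 * sin(330) = -12.5
z = 14

(21.6506, -12.5, 14)


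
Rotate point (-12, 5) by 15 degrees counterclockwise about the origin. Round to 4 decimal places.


x' = -12*cos(15) - 5*sin(15) = -12.8852
y' = -12*sin(15) + 5*cos(15) = 1.7238

(-12.8852, 1.7238)


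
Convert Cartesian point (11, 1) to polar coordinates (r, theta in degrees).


r = sqrt(11^2 + 1^2) = 11.0454
theta = atan2(1, 11) = 5.1944 degrees

r = 11.0454, theta = 5.1944 degrees


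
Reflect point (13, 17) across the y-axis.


Reflection across y-axis: (x, y) -> (-x, y)
(13, 17) -> (-13, 17)

(-13, 17)


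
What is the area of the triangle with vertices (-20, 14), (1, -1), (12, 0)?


Area = |x1(y2-y3) + x2(y3-y1) + x3(y1-y2)| / 2
= |-20*(-1-0) + 1*(0-14) + 12*(14--1)| / 2
= 93

93


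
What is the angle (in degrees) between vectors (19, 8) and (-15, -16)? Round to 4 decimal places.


dot = 19*-15 + 8*-16 = -413
|u| = 20.6155, |v| = 21.9317
cos(angle) = -0.9134
angle = 155.986 degrees

155.986 degrees


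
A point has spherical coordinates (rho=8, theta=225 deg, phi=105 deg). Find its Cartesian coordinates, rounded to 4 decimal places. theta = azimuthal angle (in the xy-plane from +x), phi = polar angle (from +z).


x = 8 * sin(105) * cos(225) = -5.4641
y = 8 * sin(105) * sin(225) = -5.4641
z = 8 * cos(105) = -2.0706

(-5.4641, -5.4641, -2.0706)


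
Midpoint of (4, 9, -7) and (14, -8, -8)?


Midpoint = ((4+14)/2, (9+-8)/2, (-7+-8)/2) = (9, 0.5, -7.5)

(9, 0.5, -7.5)


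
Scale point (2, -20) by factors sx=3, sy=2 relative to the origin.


Scaling: (x*sx, y*sy) = (2*3, -20*2) = (6, -40)

(6, -40)


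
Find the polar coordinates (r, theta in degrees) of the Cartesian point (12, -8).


r = sqrt(12^2 + (-8)^2) = 14.4222
theta = atan2(-8, 12) = 326.3099 degrees

r = 14.4222, theta = 326.3099 degrees


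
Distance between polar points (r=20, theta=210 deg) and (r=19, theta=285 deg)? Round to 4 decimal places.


d = sqrt(r1^2 + r2^2 - 2*r1*r2*cos(t2-t1))
d = sqrt(20^2 + 19^2 - 2*20*19*cos(285-210)) = 23.7549

23.7549


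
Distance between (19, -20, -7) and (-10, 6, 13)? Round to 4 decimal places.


d = sqrt((-10-19)^2 + (6--20)^2 + (13--7)^2) = 43.7836

43.7836


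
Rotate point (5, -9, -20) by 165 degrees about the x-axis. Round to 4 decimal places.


x' = 5
y' = -9*cos(165) - -20*sin(165) = 13.8697
z' = -9*sin(165) + -20*cos(165) = 16.9891

(5, 13.8697, 16.9891)


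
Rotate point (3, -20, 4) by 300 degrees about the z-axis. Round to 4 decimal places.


x' = 3*cos(300) - -20*sin(300) = -15.8205
y' = 3*sin(300) + -20*cos(300) = -12.5981
z' = 4

(-15.8205, -12.5981, 4)


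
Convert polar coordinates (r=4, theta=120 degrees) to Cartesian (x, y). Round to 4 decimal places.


x = 4 * cos(120) = -2
y = 4 * sin(120) = 3.4641

(-2, 3.4641)


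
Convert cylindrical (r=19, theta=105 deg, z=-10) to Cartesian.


x = 19 * cos(105) = -4.9176
y = 19 * sin(105) = 18.3526
z = -10

(-4.9176, 18.3526, -10)


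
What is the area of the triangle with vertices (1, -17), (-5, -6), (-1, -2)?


Area = |x1(y2-y3) + x2(y3-y1) + x3(y1-y2)| / 2
= |1*(-6--2) + -5*(-2--17) + -1*(-17--6)| / 2
= 34

34


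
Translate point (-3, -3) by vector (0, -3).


Translation: (x+dx, y+dy) = (-3+0, -3+-3) = (-3, -6)

(-3, -6)


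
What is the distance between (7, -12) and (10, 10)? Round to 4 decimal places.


d = sqrt((10-7)^2 + (10--12)^2) = 22.2036

22.2036


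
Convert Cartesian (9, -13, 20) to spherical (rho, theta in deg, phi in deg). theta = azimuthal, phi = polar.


rho = sqrt(9^2 + (-13)^2 + 20^2) = 25.4951
theta = atan2(-13, 9) = 304.6952 deg
phi = acos(20/25.4951) = 38.3288 deg

rho = 25.4951, theta = 304.6952 deg, phi = 38.3288 deg


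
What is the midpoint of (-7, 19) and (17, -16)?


Midpoint = ((-7+17)/2, (19+-16)/2) = (5, 1.5)

(5, 1.5)


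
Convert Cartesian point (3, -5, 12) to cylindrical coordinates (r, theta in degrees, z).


r = sqrt(3^2 + (-5)^2) = 5.831
theta = atan2(-5, 3) = 300.9638 deg
z = 12

r = 5.831, theta = 300.9638 deg, z = 12


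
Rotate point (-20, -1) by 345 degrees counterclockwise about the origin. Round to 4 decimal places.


x' = -20*cos(345) - -1*sin(345) = -19.5773
y' = -20*sin(345) + -1*cos(345) = 4.2105

(-19.5773, 4.2105)


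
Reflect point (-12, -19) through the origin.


Reflection through origin: (x, y) -> (-x, -y)
(-12, -19) -> (12, 19)

(12, 19)


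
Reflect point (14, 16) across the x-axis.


Reflection across x-axis: (x, y) -> (x, -y)
(14, 16) -> (14, -16)

(14, -16)


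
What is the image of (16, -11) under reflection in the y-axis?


Reflection across y-axis: (x, y) -> (-x, y)
(16, -11) -> (-16, -11)

(-16, -11)


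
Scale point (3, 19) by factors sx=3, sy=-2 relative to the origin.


Scaling: (x*sx, y*sy) = (3*3, 19*-2) = (9, -38)

(9, -38)


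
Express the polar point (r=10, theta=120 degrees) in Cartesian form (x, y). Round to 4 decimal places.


x = 10 * cos(120) = -5
y = 10 * sin(120) = 8.6603

(-5, 8.6603)


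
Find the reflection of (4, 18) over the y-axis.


Reflection across y-axis: (x, y) -> (-x, y)
(4, 18) -> (-4, 18)

(-4, 18)


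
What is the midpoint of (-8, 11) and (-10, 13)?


Midpoint = ((-8+-10)/2, (11+13)/2) = (-9, 12)

(-9, 12)


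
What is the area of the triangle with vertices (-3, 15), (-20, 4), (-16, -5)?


Area = |x1(y2-y3) + x2(y3-y1) + x3(y1-y2)| / 2
= |-3*(4--5) + -20*(-5-15) + -16*(15-4)| / 2
= 98.5

98.5


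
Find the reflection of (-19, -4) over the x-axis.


Reflection across x-axis: (x, y) -> (x, -y)
(-19, -4) -> (-19, 4)

(-19, 4)


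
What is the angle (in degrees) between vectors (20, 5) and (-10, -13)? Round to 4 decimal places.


dot = 20*-10 + 5*-13 = -265
|u| = 20.6155, |v| = 16.4012
cos(angle) = -0.7837
angle = 141.6048 degrees

141.6048 degrees


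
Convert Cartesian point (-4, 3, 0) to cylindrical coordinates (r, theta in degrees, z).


r = sqrt((-4)^2 + 3^2) = 5
theta = atan2(3, -4) = 143.1301 deg
z = 0

r = 5, theta = 143.1301 deg, z = 0


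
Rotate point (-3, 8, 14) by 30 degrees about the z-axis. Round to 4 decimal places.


x' = -3*cos(30) - 8*sin(30) = -6.5981
y' = -3*sin(30) + 8*cos(30) = 5.4282
z' = 14

(-6.5981, 5.4282, 14)


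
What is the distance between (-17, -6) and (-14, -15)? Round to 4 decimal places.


d = sqrt((-14--17)^2 + (-15--6)^2) = 9.4868

9.4868


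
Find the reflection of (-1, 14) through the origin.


Reflection through origin: (x, y) -> (-x, -y)
(-1, 14) -> (1, -14)

(1, -14)


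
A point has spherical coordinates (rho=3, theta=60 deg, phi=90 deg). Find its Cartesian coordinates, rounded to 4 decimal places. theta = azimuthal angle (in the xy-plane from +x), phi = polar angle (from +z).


x = 3 * sin(90) * cos(60) = 1.5
y = 3 * sin(90) * sin(60) = 2.5981
z = 3 * cos(90) = 0

(1.5, 2.5981, 0)


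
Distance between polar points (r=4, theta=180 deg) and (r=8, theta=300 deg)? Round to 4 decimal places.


d = sqrt(r1^2 + r2^2 - 2*r1*r2*cos(t2-t1))
d = sqrt(4^2 + 8^2 - 2*4*8*cos(300-180)) = 10.583

10.583


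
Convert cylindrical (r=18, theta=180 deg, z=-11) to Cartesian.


x = 18 * cos(180) = -18
y = 18 * sin(180) = 0
z = -11

(-18, 0, -11)


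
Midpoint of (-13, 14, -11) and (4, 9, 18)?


Midpoint = ((-13+4)/2, (14+9)/2, (-11+18)/2) = (-4.5, 11.5, 3.5)

(-4.5, 11.5, 3.5)


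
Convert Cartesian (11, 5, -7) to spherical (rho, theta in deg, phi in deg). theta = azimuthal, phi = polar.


rho = sqrt(11^2 + 5^2 + (-7)^2) = 13.9642
theta = atan2(5, 11) = 24.444 deg
phi = acos(-7/13.9642) = 120.0847 deg

rho = 13.9642, theta = 24.444 deg, phi = 120.0847 deg


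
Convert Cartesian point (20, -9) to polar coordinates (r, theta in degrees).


r = sqrt(20^2 + (-9)^2) = 21.9317
theta = atan2(-9, 20) = 335.7723 degrees

r = 21.9317, theta = 335.7723 degrees


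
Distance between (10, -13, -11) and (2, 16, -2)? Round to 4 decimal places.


d = sqrt((2-10)^2 + (16--13)^2 + (-2--11)^2) = 31.4006

31.4006


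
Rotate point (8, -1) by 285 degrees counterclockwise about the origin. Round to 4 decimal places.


x' = 8*cos(285) - -1*sin(285) = 1.1046
y' = 8*sin(285) + -1*cos(285) = -7.9862

(1.1046, -7.9862)


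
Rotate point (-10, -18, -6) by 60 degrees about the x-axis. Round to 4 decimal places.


x' = -10
y' = -18*cos(60) - -6*sin(60) = -3.8038
z' = -18*sin(60) + -6*cos(60) = -18.5885

(-10, -3.8038, -18.5885)


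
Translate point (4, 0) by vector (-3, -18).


Translation: (x+dx, y+dy) = (4+-3, 0+-18) = (1, -18)

(1, -18)


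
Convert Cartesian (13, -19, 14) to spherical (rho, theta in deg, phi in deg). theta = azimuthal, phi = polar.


rho = sqrt(13^2 + (-19)^2 + 14^2) = 26.9444
theta = atan2(-19, 13) = 304.3803 deg
phi = acos(14/26.9444) = 58.6953 deg

rho = 26.9444, theta = 304.3803 deg, phi = 58.6953 deg


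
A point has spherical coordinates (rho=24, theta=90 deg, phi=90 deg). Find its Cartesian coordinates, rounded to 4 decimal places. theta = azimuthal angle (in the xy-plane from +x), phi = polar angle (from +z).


x = 24 * sin(90) * cos(90) = 0
y = 24 * sin(90) * sin(90) = 24
z = 24 * cos(90) = 0

(0, 24, 0)


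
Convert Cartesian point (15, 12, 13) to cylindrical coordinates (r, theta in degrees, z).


r = sqrt(15^2 + 12^2) = 19.2094
theta = atan2(12, 15) = 38.6598 deg
z = 13

r = 19.2094, theta = 38.6598 deg, z = 13


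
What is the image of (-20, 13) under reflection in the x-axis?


Reflection across x-axis: (x, y) -> (x, -y)
(-20, 13) -> (-20, -13)

(-20, -13)


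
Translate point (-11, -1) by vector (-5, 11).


Translation: (x+dx, y+dy) = (-11+-5, -1+11) = (-16, 10)

(-16, 10)


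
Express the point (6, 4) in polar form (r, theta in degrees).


r = sqrt(6^2 + 4^2) = 7.2111
theta = atan2(4, 6) = 33.6901 degrees

r = 7.2111, theta = 33.6901 degrees


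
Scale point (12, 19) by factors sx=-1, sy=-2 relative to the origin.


Scaling: (x*sx, y*sy) = (12*-1, 19*-2) = (-12, -38)

(-12, -38)


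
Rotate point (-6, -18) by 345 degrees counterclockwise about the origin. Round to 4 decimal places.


x' = -6*cos(345) - -18*sin(345) = -10.4543
y' = -6*sin(345) + -18*cos(345) = -15.8338

(-10.4543, -15.8338)


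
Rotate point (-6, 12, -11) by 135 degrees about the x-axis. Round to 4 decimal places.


x' = -6
y' = 12*cos(135) - -11*sin(135) = -0.7071
z' = 12*sin(135) + -11*cos(135) = 16.2635

(-6, -0.7071, 16.2635)


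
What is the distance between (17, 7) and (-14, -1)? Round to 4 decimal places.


d = sqrt((-14-17)^2 + (-1-7)^2) = 32.0156

32.0156


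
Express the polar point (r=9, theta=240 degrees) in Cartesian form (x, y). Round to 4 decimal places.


x = 9 * cos(240) = -4.5
y = 9 * sin(240) = -7.7942

(-4.5, -7.7942)


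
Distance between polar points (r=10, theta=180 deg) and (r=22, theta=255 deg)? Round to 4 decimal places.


d = sqrt(r1^2 + r2^2 - 2*r1*r2*cos(t2-t1))
d = sqrt(10^2 + 22^2 - 2*10*22*cos(255-180)) = 21.6822

21.6822


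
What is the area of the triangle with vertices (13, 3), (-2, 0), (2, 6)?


Area = |x1(y2-y3) + x2(y3-y1) + x3(y1-y2)| / 2
= |13*(0-6) + -2*(6-3) + 2*(3-0)| / 2
= 39

39


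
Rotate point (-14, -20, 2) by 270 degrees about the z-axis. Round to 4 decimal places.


x' = -14*cos(270) - -20*sin(270) = -20
y' = -14*sin(270) + -20*cos(270) = 14
z' = 2

(-20, 14, 2)


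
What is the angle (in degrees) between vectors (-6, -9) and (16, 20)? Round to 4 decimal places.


dot = -6*16 + -9*20 = -276
|u| = 10.8167, |v| = 25.6125
cos(angle) = -0.9962
angle = 175.0303 degrees

175.0303 degrees


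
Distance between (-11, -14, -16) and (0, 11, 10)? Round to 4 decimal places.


d = sqrt((0--11)^2 + (11--14)^2 + (10--16)^2) = 37.7094

37.7094


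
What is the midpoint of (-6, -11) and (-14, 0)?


Midpoint = ((-6+-14)/2, (-11+0)/2) = (-10, -5.5)

(-10, -5.5)


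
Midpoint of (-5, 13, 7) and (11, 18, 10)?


Midpoint = ((-5+11)/2, (13+18)/2, (7+10)/2) = (3, 15.5, 8.5)

(3, 15.5, 8.5)


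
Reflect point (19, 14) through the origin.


Reflection through origin: (x, y) -> (-x, -y)
(19, 14) -> (-19, -14)

(-19, -14)


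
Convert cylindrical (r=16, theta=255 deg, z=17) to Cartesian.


x = 16 * cos(255) = -4.1411
y = 16 * sin(255) = -15.4548
z = 17

(-4.1411, -15.4548, 17)


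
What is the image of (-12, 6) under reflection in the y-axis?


Reflection across y-axis: (x, y) -> (-x, y)
(-12, 6) -> (12, 6)

(12, 6)


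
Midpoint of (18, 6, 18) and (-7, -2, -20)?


Midpoint = ((18+-7)/2, (6+-2)/2, (18+-20)/2) = (5.5, 2, -1)

(5.5, 2, -1)


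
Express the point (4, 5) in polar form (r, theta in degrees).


r = sqrt(4^2 + 5^2) = 6.4031
theta = atan2(5, 4) = 51.3402 degrees

r = 6.4031, theta = 51.3402 degrees


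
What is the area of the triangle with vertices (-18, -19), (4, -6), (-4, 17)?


Area = |x1(y2-y3) + x2(y3-y1) + x3(y1-y2)| / 2
= |-18*(-6-17) + 4*(17--19) + -4*(-19--6)| / 2
= 305

305


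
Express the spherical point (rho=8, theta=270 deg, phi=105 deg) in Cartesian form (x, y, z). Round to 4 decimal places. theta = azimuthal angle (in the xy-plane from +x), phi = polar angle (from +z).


x = 8 * sin(105) * cos(270) = 0
y = 8 * sin(105) * sin(270) = -7.7274
z = 8 * cos(105) = -2.0706

(0, -7.7274, -2.0706)


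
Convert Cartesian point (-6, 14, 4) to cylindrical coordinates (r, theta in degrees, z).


r = sqrt((-6)^2 + 14^2) = 15.2315
theta = atan2(14, -6) = 113.1986 deg
z = 4

r = 15.2315, theta = 113.1986 deg, z = 4


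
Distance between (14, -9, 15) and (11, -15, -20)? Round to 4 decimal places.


d = sqrt((11-14)^2 + (-15--9)^2 + (-20-15)^2) = 35.6371

35.6371


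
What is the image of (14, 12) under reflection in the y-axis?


Reflection across y-axis: (x, y) -> (-x, y)
(14, 12) -> (-14, 12)

(-14, 12)


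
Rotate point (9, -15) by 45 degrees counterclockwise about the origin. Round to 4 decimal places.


x' = 9*cos(45) - -15*sin(45) = 16.9706
y' = 9*sin(45) + -15*cos(45) = -4.2426

(16.9706, -4.2426)


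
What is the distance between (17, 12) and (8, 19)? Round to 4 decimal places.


d = sqrt((8-17)^2 + (19-12)^2) = 11.4018

11.4018


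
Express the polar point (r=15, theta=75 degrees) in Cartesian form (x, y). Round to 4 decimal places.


x = 15 * cos(75) = 3.8823
y = 15 * sin(75) = 14.4889

(3.8823, 14.4889)


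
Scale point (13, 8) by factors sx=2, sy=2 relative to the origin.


Scaling: (x*sx, y*sy) = (13*2, 8*2) = (26, 16)

(26, 16)


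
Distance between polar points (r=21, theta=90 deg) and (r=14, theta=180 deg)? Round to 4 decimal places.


d = sqrt(r1^2 + r2^2 - 2*r1*r2*cos(t2-t1))
d = sqrt(21^2 + 14^2 - 2*21*14*cos(180-90)) = 25.2389

25.2389


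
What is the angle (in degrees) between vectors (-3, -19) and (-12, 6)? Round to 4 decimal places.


dot = -3*-12 + -19*6 = -78
|u| = 19.2354, |v| = 13.4164
cos(angle) = -0.3022
angle = 107.5924 degrees

107.5924 degrees


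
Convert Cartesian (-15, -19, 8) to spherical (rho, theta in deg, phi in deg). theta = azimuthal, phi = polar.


rho = sqrt((-15)^2 + (-19)^2 + 8^2) = 25.4951
theta = atan2(-19, -15) = 231.7098 deg
phi = acos(8/25.4951) = 71.7125 deg

rho = 25.4951, theta = 231.7098 deg, phi = 71.7125 deg


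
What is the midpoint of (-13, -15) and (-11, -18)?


Midpoint = ((-13+-11)/2, (-15+-18)/2) = (-12, -16.5)

(-12, -16.5)


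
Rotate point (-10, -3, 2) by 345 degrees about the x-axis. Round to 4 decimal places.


x' = -10
y' = -3*cos(345) - 2*sin(345) = -2.3801
z' = -3*sin(345) + 2*cos(345) = 2.7083

(-10, -2.3801, 2.7083)


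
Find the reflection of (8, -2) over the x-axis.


Reflection across x-axis: (x, y) -> (x, -y)
(8, -2) -> (8, 2)

(8, 2)


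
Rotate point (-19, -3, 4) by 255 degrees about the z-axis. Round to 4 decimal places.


x' = -19*cos(255) - -3*sin(255) = 2.0198
y' = -19*sin(255) + -3*cos(255) = 19.129
z' = 4

(2.0198, 19.129, 4)


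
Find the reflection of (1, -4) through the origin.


Reflection through origin: (x, y) -> (-x, -y)
(1, -4) -> (-1, 4)

(-1, 4)


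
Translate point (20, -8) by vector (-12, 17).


Translation: (x+dx, y+dy) = (20+-12, -8+17) = (8, 9)

(8, 9)


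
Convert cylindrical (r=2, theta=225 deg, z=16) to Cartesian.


x = 2 * cos(225) = -1.4142
y = 2 * sin(225) = -1.4142
z = 16

(-1.4142, -1.4142, 16)


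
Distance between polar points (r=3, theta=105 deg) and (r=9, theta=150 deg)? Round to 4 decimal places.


d = sqrt(r1^2 + r2^2 - 2*r1*r2*cos(t2-t1))
d = sqrt(3^2 + 9^2 - 2*3*9*cos(150-105)) = 7.1983

7.1983


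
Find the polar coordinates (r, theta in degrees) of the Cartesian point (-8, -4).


r = sqrt((-8)^2 + (-4)^2) = 8.9443
theta = atan2(-4, -8) = 206.5651 degrees

r = 8.9443, theta = 206.5651 degrees


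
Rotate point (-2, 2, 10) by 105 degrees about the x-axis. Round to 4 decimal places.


x' = -2
y' = 2*cos(105) - 10*sin(105) = -10.1769
z' = 2*sin(105) + 10*cos(105) = -0.6563

(-2, -10.1769, -0.6563)


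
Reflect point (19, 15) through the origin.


Reflection through origin: (x, y) -> (-x, -y)
(19, 15) -> (-19, -15)

(-19, -15)


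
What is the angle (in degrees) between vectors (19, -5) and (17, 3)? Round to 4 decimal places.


dot = 19*17 + -5*3 = 308
|u| = 19.6469, |v| = 17.2627
cos(angle) = 0.9081
angle = 24.7515 degrees

24.7515 degrees


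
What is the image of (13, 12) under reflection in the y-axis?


Reflection across y-axis: (x, y) -> (-x, y)
(13, 12) -> (-13, 12)

(-13, 12)


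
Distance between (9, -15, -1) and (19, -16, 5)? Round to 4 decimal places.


d = sqrt((19-9)^2 + (-16--15)^2 + (5--1)^2) = 11.7047

11.7047


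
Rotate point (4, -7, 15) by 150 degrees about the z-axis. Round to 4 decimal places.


x' = 4*cos(150) - -7*sin(150) = 0.0359
y' = 4*sin(150) + -7*cos(150) = 8.0622
z' = 15

(0.0359, 8.0622, 15)


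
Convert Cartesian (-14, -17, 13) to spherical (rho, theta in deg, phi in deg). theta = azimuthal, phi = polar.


rho = sqrt((-14)^2 + (-17)^2 + 13^2) = 25.5734
theta = atan2(-17, -14) = 230.5275 deg
phi = acos(13/25.5734) = 59.4467 deg

rho = 25.5734, theta = 230.5275 deg, phi = 59.4467 deg


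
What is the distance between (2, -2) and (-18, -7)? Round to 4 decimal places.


d = sqrt((-18-2)^2 + (-7--2)^2) = 20.6155

20.6155


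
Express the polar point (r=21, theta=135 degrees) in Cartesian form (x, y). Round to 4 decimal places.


x = 21 * cos(135) = -14.8492
y = 21 * sin(135) = 14.8492

(-14.8492, 14.8492)


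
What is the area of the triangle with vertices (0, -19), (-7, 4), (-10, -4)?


Area = |x1(y2-y3) + x2(y3-y1) + x3(y1-y2)| / 2
= |0*(4--4) + -7*(-4--19) + -10*(-19-4)| / 2
= 62.5

62.5


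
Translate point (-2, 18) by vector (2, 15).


Translation: (x+dx, y+dy) = (-2+2, 18+15) = (0, 33)

(0, 33)


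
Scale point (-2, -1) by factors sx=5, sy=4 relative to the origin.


Scaling: (x*sx, y*sy) = (-2*5, -1*4) = (-10, -4)

(-10, -4)


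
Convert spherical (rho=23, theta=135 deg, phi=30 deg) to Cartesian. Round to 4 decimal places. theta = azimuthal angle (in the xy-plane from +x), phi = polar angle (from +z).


x = 23 * sin(30) * cos(135) = -8.1317
y = 23 * sin(30) * sin(135) = 8.1317
z = 23 * cos(30) = 19.9186

(-8.1317, 8.1317, 19.9186)


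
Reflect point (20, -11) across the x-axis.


Reflection across x-axis: (x, y) -> (x, -y)
(20, -11) -> (20, 11)

(20, 11)


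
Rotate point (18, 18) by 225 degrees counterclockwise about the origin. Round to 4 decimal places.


x' = 18*cos(225) - 18*sin(225) = 0
y' = 18*sin(225) + 18*cos(225) = -25.4558

(0, -25.4558)


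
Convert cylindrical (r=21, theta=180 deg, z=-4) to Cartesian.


x = 21 * cos(180) = -21
y = 21 * sin(180) = 0
z = -4

(-21, 0, -4)


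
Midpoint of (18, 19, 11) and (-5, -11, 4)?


Midpoint = ((18+-5)/2, (19+-11)/2, (11+4)/2) = (6.5, 4, 7.5)

(6.5, 4, 7.5)


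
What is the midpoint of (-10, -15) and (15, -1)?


Midpoint = ((-10+15)/2, (-15+-1)/2) = (2.5, -8)

(2.5, -8)


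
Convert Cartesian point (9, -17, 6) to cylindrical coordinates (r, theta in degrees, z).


r = sqrt(9^2 + (-17)^2) = 19.2354
theta = atan2(-17, 9) = 297.8973 deg
z = 6

r = 19.2354, theta = 297.8973 deg, z = 6


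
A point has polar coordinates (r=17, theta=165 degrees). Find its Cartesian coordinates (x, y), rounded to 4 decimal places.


x = 17 * cos(165) = -16.4207
y = 17 * sin(165) = 4.3999

(-16.4207, 4.3999)


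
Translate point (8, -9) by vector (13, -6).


Translation: (x+dx, y+dy) = (8+13, -9+-6) = (21, -15)

(21, -15)


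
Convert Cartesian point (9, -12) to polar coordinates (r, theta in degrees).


r = sqrt(9^2 + (-12)^2) = 15
theta = atan2(-12, 9) = 306.8699 degrees

r = 15, theta = 306.8699 degrees


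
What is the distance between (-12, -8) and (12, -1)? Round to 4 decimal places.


d = sqrt((12--12)^2 + (-1--8)^2) = 25

25


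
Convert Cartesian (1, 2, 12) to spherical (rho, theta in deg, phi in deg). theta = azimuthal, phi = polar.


rho = sqrt(1^2 + 2^2 + 12^2) = 12.2066
theta = atan2(2, 1) = 63.4349 deg
phi = acos(12/12.2066) = 10.5554 deg

rho = 12.2066, theta = 63.4349 deg, phi = 10.5554 deg


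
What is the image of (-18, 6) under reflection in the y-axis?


Reflection across y-axis: (x, y) -> (-x, y)
(-18, 6) -> (18, 6)

(18, 6)


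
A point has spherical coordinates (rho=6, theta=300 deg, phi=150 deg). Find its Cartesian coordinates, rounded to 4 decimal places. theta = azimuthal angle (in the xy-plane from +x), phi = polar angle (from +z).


x = 6 * sin(150) * cos(300) = 1.5
y = 6 * sin(150) * sin(300) = -2.5981
z = 6 * cos(150) = -5.1962

(1.5, -2.5981, -5.1962)


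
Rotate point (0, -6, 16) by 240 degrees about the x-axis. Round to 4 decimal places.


x' = 0
y' = -6*cos(240) - 16*sin(240) = 16.8564
z' = -6*sin(240) + 16*cos(240) = -2.8038

(0, 16.8564, -2.8038)


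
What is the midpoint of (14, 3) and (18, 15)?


Midpoint = ((14+18)/2, (3+15)/2) = (16, 9)

(16, 9)


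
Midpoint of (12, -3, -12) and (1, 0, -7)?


Midpoint = ((12+1)/2, (-3+0)/2, (-12+-7)/2) = (6.5, -1.5, -9.5)

(6.5, -1.5, -9.5)


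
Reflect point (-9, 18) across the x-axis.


Reflection across x-axis: (x, y) -> (x, -y)
(-9, 18) -> (-9, -18)

(-9, -18)


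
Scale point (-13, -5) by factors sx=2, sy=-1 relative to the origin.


Scaling: (x*sx, y*sy) = (-13*2, -5*-1) = (-26, 5)

(-26, 5)


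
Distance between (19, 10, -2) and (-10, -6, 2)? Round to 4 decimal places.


d = sqrt((-10-19)^2 + (-6-10)^2 + (2--2)^2) = 33.3617

33.3617


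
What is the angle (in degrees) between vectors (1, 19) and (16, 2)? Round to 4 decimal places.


dot = 1*16 + 19*2 = 54
|u| = 19.0263, |v| = 16.1245
cos(angle) = 0.176
angle = 79.8622 degrees

79.8622 degrees


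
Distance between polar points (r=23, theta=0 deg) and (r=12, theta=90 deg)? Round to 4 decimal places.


d = sqrt(r1^2 + r2^2 - 2*r1*r2*cos(t2-t1))
d = sqrt(23^2 + 12^2 - 2*23*12*cos(90-0)) = 25.9422

25.9422


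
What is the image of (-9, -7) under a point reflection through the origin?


Reflection through origin: (x, y) -> (-x, -y)
(-9, -7) -> (9, 7)

(9, 7)


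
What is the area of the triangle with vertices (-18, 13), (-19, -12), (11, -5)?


Area = |x1(y2-y3) + x2(y3-y1) + x3(y1-y2)| / 2
= |-18*(-12--5) + -19*(-5-13) + 11*(13--12)| / 2
= 371.5

371.5


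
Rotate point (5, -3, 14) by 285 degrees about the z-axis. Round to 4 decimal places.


x' = 5*cos(285) - -3*sin(285) = -1.6037
y' = 5*sin(285) + -3*cos(285) = -5.6061
z' = 14

(-1.6037, -5.6061, 14)


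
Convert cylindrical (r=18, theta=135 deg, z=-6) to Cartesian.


x = 18 * cos(135) = -12.7279
y = 18 * sin(135) = 12.7279
z = -6

(-12.7279, 12.7279, -6)


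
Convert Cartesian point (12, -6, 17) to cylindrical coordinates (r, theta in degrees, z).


r = sqrt(12^2 + (-6)^2) = 13.4164
theta = atan2(-6, 12) = 333.4349 deg
z = 17

r = 13.4164, theta = 333.4349 deg, z = 17


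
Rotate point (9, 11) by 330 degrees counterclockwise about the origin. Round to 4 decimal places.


x' = 9*cos(330) - 11*sin(330) = 13.2942
y' = 9*sin(330) + 11*cos(330) = 5.0263

(13.2942, 5.0263)


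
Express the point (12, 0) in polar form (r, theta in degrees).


r = sqrt(12^2 + 0^2) = 12
theta = atan2(0, 12) = 0 degrees

r = 12, theta = 0 degrees


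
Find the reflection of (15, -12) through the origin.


Reflection through origin: (x, y) -> (-x, -y)
(15, -12) -> (-15, 12)

(-15, 12)


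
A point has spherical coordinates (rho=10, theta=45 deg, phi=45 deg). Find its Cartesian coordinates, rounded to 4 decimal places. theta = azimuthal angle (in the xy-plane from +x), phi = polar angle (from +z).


x = 10 * sin(45) * cos(45) = 5
y = 10 * sin(45) * sin(45) = 5
z = 10 * cos(45) = 7.0711

(5, 5, 7.0711)


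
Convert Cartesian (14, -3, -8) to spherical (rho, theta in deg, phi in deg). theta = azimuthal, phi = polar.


rho = sqrt(14^2 + (-3)^2 + (-8)^2) = 16.4012
theta = atan2(-3, 14) = 347.9052 deg
phi = acos(-8/16.4012) = 119.194 deg

rho = 16.4012, theta = 347.9052 deg, phi = 119.194 deg


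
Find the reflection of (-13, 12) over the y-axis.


Reflection across y-axis: (x, y) -> (-x, y)
(-13, 12) -> (13, 12)

(13, 12)


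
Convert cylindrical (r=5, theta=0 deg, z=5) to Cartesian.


x = 5 * cos(0) = 5
y = 5 * sin(0) = 0
z = 5

(5, 0, 5)


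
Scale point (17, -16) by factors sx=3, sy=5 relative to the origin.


Scaling: (x*sx, y*sy) = (17*3, -16*5) = (51, -80)

(51, -80)


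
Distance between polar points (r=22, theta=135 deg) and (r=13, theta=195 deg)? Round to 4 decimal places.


d = sqrt(r1^2 + r2^2 - 2*r1*r2*cos(t2-t1))
d = sqrt(22^2 + 13^2 - 2*22*13*cos(195-135)) = 19.1572

19.1572
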